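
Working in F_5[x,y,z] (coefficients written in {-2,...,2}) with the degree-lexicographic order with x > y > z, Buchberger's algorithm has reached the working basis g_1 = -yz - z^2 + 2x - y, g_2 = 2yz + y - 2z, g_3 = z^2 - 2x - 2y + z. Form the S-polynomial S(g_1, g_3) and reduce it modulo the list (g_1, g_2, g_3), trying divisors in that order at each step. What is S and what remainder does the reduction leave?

lcm(LM(g_1), LM(g_3)) = yz^2.
S = (lcm/LT(g_1))·g_1 − (lcm/LT(g_3))·g_3 = z^3 + 2xy - 2xz + 2y^2.
Reduce S modulo (g_1, g_2, g_3) in that order:
  leading term z^3: subtract (z)·g_3 from z^3 + 2xy - 2xz + 2y^2 → 2xy + 2y^2 + 2yz - z^2
  leading term xy: no divisor's leading term divides it; move 2xy to the remainder.
  leading term y^2: no divisor's leading term divides it; move 2y^2 to the remainder.
  leading term yz: subtract (-2)·g_1 from 2yz - z^2 → 2z^2 - x - 2y
  leading term z^2: subtract (2)·g_3 from 2z^2 - x - 2y → -2x + 2y - 2z
  leading term x: no divisor's leading term divides it; move -2x to the remainder.
  leading term y: no divisor's leading term divides it; move 2y to the remainder.
  leading term z: no divisor's leading term divides it; move -2z to the remainder.
The remainder 2xy + 2y^2 - 2x + 2y - 2z is nonzero, so it would be added as the next basis element.

S(g_1, g_3) = z^3 + 2xy - 2xz + 2y^2; remainder on division = 2xy + 2y^2 - 2x + 2y - 2z.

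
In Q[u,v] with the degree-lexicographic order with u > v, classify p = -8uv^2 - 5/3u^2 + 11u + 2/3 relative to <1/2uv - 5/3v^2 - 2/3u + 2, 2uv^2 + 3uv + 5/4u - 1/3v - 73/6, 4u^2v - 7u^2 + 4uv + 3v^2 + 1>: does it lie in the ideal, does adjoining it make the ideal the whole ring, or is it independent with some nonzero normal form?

First compute the reduced Gröbner basis of I by Buchberger's algorithm.
f_1 = 1/2uv - 5/3v^2 - 2/3u + 2, LT = uv.
f_2 = 2uv^2 + 3uv + 5/4u - 1/3v - 73/6, LT = uv^2.
f_3 = 4u^2v - 7u^2 + 4uv + 3v^2 + 1, LT = u^2v.

S(f_1,f_2): lcm = uv^2. S = -10/3v^3 - 17/6uv - 5/8u + 25/6v + 73/12.
  reduce S modulo (f_1, f_2, f_3):
  remainder -10/3v^3 - 85/9v^2 - 317/72u + 25/6v + 209/12 ≠ 0; add h_4 = -10/3v^3 - 85/9v^2 - 317/72u + 25/6v + 209/12 to the basis.

S(f_1,f_3): lcm = u^2v. S = -10/3uv^2 + 5/12u^2 - uv - 3/4v^2 + 4u - 1/4.
  reduce S modulo (f_1, f_2, f_3, h_4):
  remainder 5/12u^2 + 151/12v^2 + 137/12u - 5/9v - 1315/36 ≠ 0; add h_5 = 5/12u^2 + 151/12v^2 + 137/12u - 5/9v - 1315/36 to the basis.

S(f_2,f_3): lcm = u^2v^2. S = 13/4u^2v - uv^2 - 3/4v^3 + 5/8u^2 - 1/6uv - 73/12u - 1/4v.
  reduce S modulo (f_1, f_2, f_3, h_4, h_5):
  remainder -35521/180v^2 - 518359/2880u + 113/16v + 264119/480 ≠ 0; add h_6 = -35521/180v^2 - 518359/2880u + 113/16v + 264119/480 to the basis.

S(f_1,h_4): lcm = uv^3. S = -10/3v^4 - 25/6uv^2 - 317/240u^2 + 5/4uv + 4v^2 + 209/40u.
  reduce S modulo (f_1, f_2, f_3, h_4, h_5, h_6):
  remainder -405432889/682003200u - 42166757/6820032v + 2513770739/341001600 ≠ 0; add h_7 = -405432889/682003200u - 42166757/6820032v + 2513770739/341001600 to the basis.

S(f_3,h_4): lcm = u^2v^3. S = -55/12u^2v^2 + uv^3 + 3/4v^4 - 317/240u^3 + 5/4u^2v + 209/40u^2 + 1/4v^2.
  reduce S modulo (f_1, f_2, f_3, h_4, h_5, h_6, h_7):
  remainder 135967651246687/324346311200v - 135967651246687/324346311200 ≠ 0; add h_8 = 135967651246687/324346311200v - 135967651246687/324346311200 to the basis.

The other S-polynomials (S(f_2,h_4), S(f_1,h_5), S(f_2,h_5), S(f_3,h_5), S(h_4,h_5), S(f_1,h_6), S(f_2,h_6), S(f_3,h_6), S(h_4,h_6), S(h_5,h_6), S(f_1,h_7), S(f_2,h_7), S(f_3,h_7), S(h_4,h_7), S(h_5,h_7), S(h_6,h_7), S(f_1,h_8), S(f_2,h_8), S(f_3,h_8), S(h_4,h_8), S(h_5,h_8), S(h_6,h_8), S(h_7,h_8)) all reduce to 0 modulo the current basis, so we have a Gröbner basis.
Inter-reduce: drop elements whose leading term is divisible by another's, tail-reduce, and make monic.
Reduced Gröbner basis: {u - 2, v - 1}.
Label its elements g_1 = u - 2, g_2 = v - 1.

Reduce p = -8uv^2 - 5/3u^2 + 11u + 2/3 modulo G:
  leading term uv^2: subtract (-8v^2)·g_1 from -8uv^2 - 5/3u^2 + 11u + 2/3 → -5/3u^2 - 16v^2 + 11u + 2/3
  leading term u^2: subtract (-5/3u)·g_1 from -5/3u^2 - 16v^2 + 11u + 2/3 → -16v^2 + 23/3u + 2/3
  leading term v^2: subtract (-16v)·g_2 from -16v^2 + 23/3u + 2/3 → 23/3u - 16v + 2/3
  leading term u: subtract (23/3)·g_1 from 23/3u - 16v + 2/3 → -16v + 16
  leading term v: subtract (-16)·g_2 from -16v + 16 → 0
  normal form = 0.
Since the normal form is 0, p ∈ I.

-8uv^2 - 5/3u^2 + 11u + 2/3 lies in I (it reduces to 0).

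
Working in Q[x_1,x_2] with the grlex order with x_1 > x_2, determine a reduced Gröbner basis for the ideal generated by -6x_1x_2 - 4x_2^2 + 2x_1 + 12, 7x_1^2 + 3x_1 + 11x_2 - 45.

f_1 = -6x_1x_2 - 4x_2^2 + 2x_1 + 12, LT = x_1x_2.
f_2 = 7x_1^2 + 3x_1 + 11x_2 - 45, LT = x_1^2.

S(f_1,f_2): lcm = x_1^2x_2. S = 2/3x_1x_2^2 - 1/3x_1^2 - 3/7x_1x_2 - 11/7x_2^2 - 2x_1 + 45/7x_2.
  leading term x_1x_2^2: subtract (-1/9x_2)·f_1 from 2/3x_1x_2^2 - 1/3x_1^2 - 3/7x_1x_2 - 11/7x_2^2 - 2x_1 + 45/7x_2 → -4/9x_2^3 - 1/3x_1^2 - 13/63x_1x_2 - 11/7x_2^2 - 2x_1 + 163/21x_2
  leading term x_2^3: no divisor's leading term divides it; move -4/9x_2^3 to the remainder.
  leading term x_1^2: subtract (-1/21)·f_2 from -1/3x_1^2 - 13/63x_1x_2 - 11/7x_2^2 - 2x_1 + 163/21x_2 → -13/63x_1x_2 - 11/7x_2^2 - 13/7x_1 + 58/7x_2 - 15/7
  leading term x_1x_2: subtract (13/378)·f_1 from -13/63x_1x_2 - 11/7x_2^2 - 13/7x_1 + 58/7x_2 - 15/7 → -271/189x_2^2 - 52/27x_1 + 58/7x_2 - 23/9
  leading term x_2^2: no divisor's leading term divides it; move -271/189x_2^2 to the remainder.
  leading term x_1: no divisor's leading term divides it; move -52/27x_1 to the remainder.
  leading term x_2: no divisor's leading term divides it; move 58/7x_2 to the remainder.
  leading term 1: no divisor's leading term divides it; move -23/9 to the remainder.
  remainder -4/9x_2^3 - 271/189x_2^2 - 52/27x_1 + 58/7x_2 - 23/9 ≠ 0; add g_3 = -4/9x_2^3 - 271/189x_2^2 - 52/27x_1 + 58/7x_2 - 23/9 to the basis.

The other S-polynomials (S(f_1,g_3), S(f_2,g_3)) all reduce to 0 modulo the current basis, so we have a Gröbner basis.

G = {x_2^3 + 271/84x_2^2 + 13/3x_1 - 261/14x_2 + 23/4, x_1^2 + 3/7x_1 + 11/7x_2 - 45/7, x_1x_2 + 2/3x_2^2 - 1/3x_1 - 2}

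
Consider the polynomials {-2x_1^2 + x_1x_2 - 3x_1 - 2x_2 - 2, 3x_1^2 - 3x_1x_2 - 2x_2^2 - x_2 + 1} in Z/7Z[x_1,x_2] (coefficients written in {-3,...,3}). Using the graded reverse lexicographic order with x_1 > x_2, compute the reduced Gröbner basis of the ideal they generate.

f_1 = -2x_1^2 + x_1x_2 - 3x_1 - 2x_2 - 2, LT = x_1^2.
f_2 = 3x_1^2 - 3x_1x_2 - 2x_2^2 - x_2 + 1, LT = x_1^2.

S(f_1,f_2): lcm = x_1^2. S = -3x_1x_2 + 3x_2^2 - 2x_1 - x_2 + 3.
  leading term x_1x_2: no divisor's leading term divides it; move -3x_1x_2 to the remainder.
  leading term x_2^2: no divisor's leading term divides it; move 3x_2^2 to the remainder.
  leading term x_1: no divisor's leading term divides it; move -2x_1 to the remainder.
  leading term x_2: no divisor's leading term divides it; move -x_2 to the remainder.
  leading term 1: no divisor's leading term divides it; move 3 to the remainder.
  remainder -3x_1x_2 + 3x_2^2 - 2x_1 - x_2 + 3 ≠ 0; add g_3 = -3x_1x_2 + 3x_2^2 - 2x_1 - x_2 + 3 to the basis.

S(f_1,g_3): lcm = x_1^2x_2. S = -3x_1x_2^2 - 3x_1^2 + x_2^2 + x_1 + x_2.
  leading term x_1x_2^2: subtract (x_2)·g_3 from -3x_1x_2^2 - 3x_1^2 + x_2^2 + x_1 + x_2 → -3x_2^3 - 3x_1^2 + 2x_1x_2 + 2x_2^2 + x_1 - 2x_2
  leading term x_2^3: no divisor's leading term divides it; move -3x_2^3 to the remainder.
  leading term x_1^2: subtract (-2)·f_1 from -3x_1^2 + 2x_1x_2 + 2x_2^2 + x_1 - 2x_2 → -3x_1x_2 + 2x_2^2 + 2x_1 + x_2 + 3
  leading term x_1x_2: subtract (1)·g_3 from -3x_1x_2 + 2x_2^2 + 2x_1 + x_2 + 3 → -x_2^2 - 3x_1 + 2x_2
  leading term x_2^2: no divisor's leading term divides it; move -x_2^2 to the remainder.
  leading term x_1: no divisor's leading term divides it; move -3x_1 to the remainder.
  leading term x_2: no divisor's leading term divides it; move 2x_2 to the remainder.
  remainder -3x_2^3 - x_2^2 - 3x_1 + 2x_2 ≠ 0; add g_4 = -3x_2^3 - x_2^2 - 3x_1 + 2x_2 to the basis.

The other S-polynomials (S(f_2,g_3), S(f_1,g_4), S(f_2,g_4), S(g_3,g_4)) all reduce to 0 modulo the current basis, so we have a Gröbner basis.
Inter-reduce: drop elements whose leading term is divisible by another's, tail-reduce, and make monic.

G = {x_2^3 - 2x_2^2 + x_1 - 3x_2, x_1^2 + 3x_2^2 + 3x_1 - 3, x_1x_2 - x_2^2 + 3x_1 - 2x_2 - 1}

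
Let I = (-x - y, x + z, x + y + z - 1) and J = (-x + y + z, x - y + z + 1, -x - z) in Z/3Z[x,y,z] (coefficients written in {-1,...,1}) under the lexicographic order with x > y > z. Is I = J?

Yes, the ideals are equal.

Two ideals are equal iff their reduced Gröbner bases coincide (the reduced basis is unique for a fixed ordering).
Buchberger on the first generating set:
f_1 = -x - y, LT = x.
f_2 = x + z, LT = x.
f_3 = x + y + z - 1, LT = x.

S(f_1,f_2): lcm = x. S = y - z.
  leading term y: no divisor's leading term divides it; move y to the remainder.
  leading term z: no divisor's leading term divides it; move -z to the remainder.
  remainder y - z ≠ 0; add g_4 = y - z to the basis.

S(f_1,f_3): lcm = x. S = -z + 1.
  leading term z: no divisor's leading term divides it; move -z to the remainder.
  leading term 1: no divisor's leading term divides it; move 1 to the remainder.
  remainder -z + 1 ≠ 0; add g_5 = -z + 1 to the basis.

The other S-polynomials (S(f_2,f_3), S(f_1,g_4), S(f_2,g_4), S(f_3,g_4), S(f_1,g_5), S(f_2,g_5), S(f_3,g_5), S(g_4,g_5)) all reduce to 0 modulo the current basis, so we have a Gröbner basis.
Inter-reduce: drop elements whose leading term is divisible by another's, tail-reduce, and make monic.
Reduced Gröbner basis: {x + 1, y - 1, z - 1}.

Buchberger on the second generating set:
h_1 = -x + y + z, LT = x.
h_2 = x - y + z + 1, LT = x.
h_3 = -x - z, LT = x.

S(h_1,h_2): lcm = x. S = z - 1.
  leading term z: no divisor's leading term divides it; move z to the remainder.
  leading term 1: no divisor's leading term divides it; move -1 to the remainder.
  remainder z - 1 ≠ 0; add k_4 = z - 1 to the basis.

S(h_1,h_3): lcm = x. S = -y + z.
  leading term y: no divisor's leading term divides it; move -y to the remainder.
  leading term z: subtract (1)·k_4 from z → 1
  leading term 1: no divisor's leading term divides it; move 1 to the remainder.
  remainder -y + 1 ≠ 0; add k_5 = -y + 1 to the basis.

The other S-polynomials (S(h_2,h_3), S(h_1,k_4), S(h_2,k_4), S(h_3,k_4), S(h_1,k_5), S(h_2,k_5), S(h_3,k_5), S(k_4,k_5)) all reduce to 0 modulo the current basis, so we have a Gröbner basis.
Inter-reduce: drop elements whose leading term is divisible by another's, tail-reduce, and make monic.
Reduced Gröbner basis: {x + 1, y - 1, z - 1}.

These coincide, so the ideals are equal.
The same test decides containment: I ⊆ J iff every generator of I reduces to 0 modulo a Gröbner basis of J.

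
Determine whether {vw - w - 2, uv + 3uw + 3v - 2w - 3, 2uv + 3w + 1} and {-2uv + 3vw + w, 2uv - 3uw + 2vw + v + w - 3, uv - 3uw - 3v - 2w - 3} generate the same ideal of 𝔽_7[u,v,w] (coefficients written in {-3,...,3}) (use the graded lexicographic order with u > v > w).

For a fixed monomial order, each ideal has a unique reduced Gröbner basis; comparing bases decides equality.
Buchberger on the first generating set:
f_1 = vw - w - 2, LT = vw.
f_2 = uv + 3uw + 3v - 2w - 3, LT = uv.
f_3 = 2uv + 3w + 1, LT = uv.

S(f_1,f_2): lcm = uvw. S = -3uw² - uw - 3vw + 2w² - 2u + 3w.
  leading term uw²: no divisor's leading term divides it; move -3uw² to the remainder.
  leading term uw: no divisor's leading term divides it; move -uw to the remainder.
  leading term vw: subtract (-3)·f_1 from -3vw + 2w² - 2u + 3w → 2w² - 2u + 1
  leading term w²: no divisor's leading term divides it; move 2w² to the remainder.
  leading term u: no divisor's leading term divides it; move -2u to the remainder.
  leading term 1: no divisor's leading term divides it; move 1 to the remainder.
  remainder -3uw² - uw + 2w² - 2u + 1 ≠ 0; add g_4 = -3uw² - uw + 2w² - 2u + 1 to the basis.

S(f_1,f_3): lcm = uvw. S = -uw + 2w² - 2u + 3w.
  leading term uw: no divisor's leading term divides it; move -uw to the remainder.
  leading term w²: no divisor's leading term divides it; move 2w² to the remainder.
  leading term u: no divisor's leading term divides it; move -2u to the remainder.
  leading term w: no divisor's leading term divides it; move 3w to the remainder.
  remainder -uw + 2w² - 2u + 3w ≠ 0; add g_5 = -uw + 2w² - 2u + 3w to the basis.

S(f_2,f_3): lcm = uv. S = 3uw + 3v.
  leading term uw: subtract (-3)·g_5 from 3uw + 3v → -w² + u + 3v + 2w
  leading term w²: no divisor's leading term divides it; move -w² to the remainder.
  leading term u: no divisor's leading term divides it; move u to the remainder.
  leading term v: no divisor's leading term divides it; move 3v to the remainder.
  leading term w: no divisor's leading term divides it; move 2w to the remainder.
  remainder -w² + u + 3v + 2w ≠ 0; add g_6 = -w² + u + 3v + 2w to the basis.

S(f_1,g_6): lcm = vw². S = uv + 3v² + 2vw - w² - 2w.
  leading term uv: subtract (1)·f_2 from uv + 3v² + 2vw - w² - 2w → -3uw + 3v² + 2vw - w² - 3v + 3
  leading term uw: subtract (3)·g_5 from -3uw + 3v² + 2vw - w² - 3v + 3 → 3v² + 2vw - u - 3v - 2w + 3
  leading term v²: no divisor's leading term divides it; move 3v² to the remainder.
  leading term vw: subtract (2)·f_1 from 2vw - u - 3v - 2w + 3 → -u - 3v
  leading term u: no divisor's leading term divides it; move -u to the remainder.
  leading term v: no divisor's leading term divides it; move -3v to the remainder.
  remainder 3v² - u - 3v ≠ 0; add g_7 = 3v² - u - 3v to the basis.

S(g_4,g_6): lcm = uw². S = u² + 3uv - 3w² + 3u + 2.
  leading term u²: no divisor's leading term divides it; move u² to the remainder.
  leading term uv: subtract (3)·f_2 from 3uv - 3w² + 3u + 2 → -2uw - 3w² + 3u - 2v - w - 3
  leading term uw: subtract (2)·g_5 from -2uw - 3w² + 3u - 2v - w - 3 → -2v - 3
  leading term v: no divisor's leading term divides it; move -2v to the remainder.
  leading term 1: no divisor's leading term divides it; move -3 to the remainder.
  remainder u² - 2v - 3 ≠ 0; add g_8 = u² - 2v - 3 to the basis.

The other S-polynomials (S(f_1,g_4), S(f_2,g_4), S(f_3,g_4), S(f_1,g_5), S(f_2,g_5), S(f_3,g_5), S(g_4,g_5), S(f_2,g_6), S(f_3,g_6), S(g_5,g_6), S(f_1,g_7), S(f_2,g_7), S(f_3,g_7), S(g_4,g_7), S(g_5,g_7), S(g_6,g_7), S(f_1,g_8), S(f_2,g_8), S(f_3,g_8), S(g_4,g_8), S(g_5,g_8), S(g_6,g_8), S(g_7,g_8)) all reduce to 0 modulo the current basis, so we have a Gröbner basis.
Inter-reduce: drop elements whose leading term is divisible by another's, tail-reduce, and make monic.
Reduced Gröbner basis: {u² - 2v - 3, uv - 2w - 3, uw + v, v² + 2u - v, vw - w - 2, w² - u - 3v - 2w}.

Buchberger on the second generating set:
h_1 = -2uv + 3vw + w, LT = uv.
h_2 = 2uv - 3uw + 2vw + v + w - 3, LT = uv.
h_3 = uv - 3uw - 3v - 2w - 3, LT = uv.

S(h_1,h_2): lcm = uv. S = -2uw + vw + 3v - w - 2.
  leading term uw: no divisor's leading term divides it; move -2uw to the remainder.
  leading term vw: no divisor's leading term divides it; move vw to the remainder.
  leading term v: no divisor's leading term divides it; move 3v to the remainder.
  leading term w: no divisor's leading term divides it; move -w to the remainder.
  leading term 1: no divisor's leading term divides it; move -2 to the remainder.
  remainder -2uw + vw + 3v - w - 2 ≠ 0; add k_4 = -2uw + vw + 3v - w - 2 to the basis.

S(h_1,h_3): lcm = uv. S = 3uw + 2vw + 3v - 2w + 3.
  leading term uw: subtract (2)·k_4 from 3uw + 2vw + 3v - 2w + 3 → -3v
  leading term v: no divisor's leading term divides it; move -3v to the remainder.
  remainder -3v ≠ 0; add k_5 = -3v to the basis.

S(h_1,k_4): lcm = uvw. S = -3v²w + 2vw² - 2v² + 3vw + 3w² - v.
  leading term v²w: subtract (vw)·k_5 from -3v²w + 2vw² - 2v² + 3vw + 3w² - v → 2vw² - 2v² + 3vw + 3w² - v
  leading term vw²: subtract (-3w²)·k_5 from 2vw² - 2v² + 3vw + 3w² - v → -2v² + 3vw + 3w² - v
  leading term v²: subtract (3v)·k_5 from -2v² + 3vw + 3w² - v → 3vw + 3w² - v
  leading term vw: subtract (-w)·k_5 from 3vw + 3w² - v → 3w² - v
  leading term w²: no divisor's leading term divides it; move 3w² to the remainder.
  leading term v: subtract (-2)·k_5 from -v → 0
  remainder 3w² ≠ 0; add k_6 = 3w² to the basis.

S(h_1,k_5): lcm = uv. S = 2vw + 3w.
  leading term vw: subtract (-3w)·k_5 from 2vw + 3w → 3w
  leading term w: no divisor's leading term divides it; move 3w to the remainder.
  remainder 3w ≠ 0; add k_7 = 3w to the basis.

S(k_4,k_7): lcm = uw. S = 3vw + 2v - 3w + 1.
  leading term vw: subtract (-w)·k_5 from 3vw + 2v - 3w + 1 → 2v - 3w + 1
  leading term v: subtract (-3)·k_5 from 2v - 3w + 1 → -3w + 1
  leading term w: subtract (-1)·k_7 from -3w + 1 → 1
  leading term 1: no divisor's leading term divides it; move 1 to the remainder.
  remainder 1 ≠ 0; add k_8 = 1 to the basis.

The other S-polynomials (S(h_2,h_3), S(h_2,k_4), S(h_3,k_4), S(h_2,k_5), S(h_3,k_5), S(k_4,k_5), S(h_1,k_6), S(h_2,k_6), S(h_3,k_6), S(k_4,k_6), S(k_5,k_6), S(h_1,k_7), S(h_2,k_7), S(h_3,k_7), S(k_5,k_7), S(k_6,k_7), S(h_1,k_8), S(h_2,k_8), S(h_3,k_8), S(k_4,k_8), S(k_5,k_8), S(k_6,k_8), S(k_7,k_8)) all reduce to 0 modulo the current basis, so we have a Gröbner basis.
Inter-reduce: drop elements whose leading term is divisible by another's, tail-reduce, and make monic.
Reduced Gröbner basis: {1}.

The bases are distinct; the ideals are different.

No, the ideals differ.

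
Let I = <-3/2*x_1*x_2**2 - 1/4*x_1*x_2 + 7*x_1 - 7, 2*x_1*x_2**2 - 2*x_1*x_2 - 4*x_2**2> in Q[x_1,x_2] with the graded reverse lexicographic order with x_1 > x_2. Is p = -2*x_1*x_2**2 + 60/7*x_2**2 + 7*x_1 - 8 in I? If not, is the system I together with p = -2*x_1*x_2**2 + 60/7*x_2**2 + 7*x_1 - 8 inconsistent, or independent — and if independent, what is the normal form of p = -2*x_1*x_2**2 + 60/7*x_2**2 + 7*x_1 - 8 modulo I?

First compute the reduced Gröbner basis of I by Buchberger's algorithm.
f_1 = -3/2*x_1*x_2**2 - 1/4*x_1*x_2 + 7*x_1 - 7, LT = x_1*x_2**2.
f_2 = 2*x_1*x_2**2 - 2*x_1*x_2 - 4*x_2**2, LT = x_1*x_2**2.

S(f_1,f_2): lcm = x_1*x_2**2. S = 7/6*x_1*x_2 + 2*x_2**2 - 14/3*x_1 + 14/3.
  reduce S modulo (f_1, f_2):
  remainder 7/6*x_1*x_2 + 2*x_2**2 - 14/3*x_1 + 14/3 ≠ 0; add h_3 = 7/6*x_1*x_2 + 2*x_2**2 - 14/3*x_1 + 14/3 to the basis.

S(f_1,h_3): lcm = x_1*x_2**2. S = -12/7*x_2**3 + 25/6*x_1*x_2 - 14/3*x_1 - 4*x_2 + 14/3.
  reduce S modulo (f_1, f_2, h_3):
  remainder -12/7*x_2**3 - 50/7*x_2**2 + 12*x_1 - 4*x_2 - 12 ≠ 0; add h_4 = -12/7*x_2**3 - 50/7*x_2**2 + 12*x_1 - 4*x_2 - 12 to the basis.

S(f_1,h_4): lcm = x_1*x_2**3. S = -4*x_1*x_2**2 + 7*x_1**2 - 7*x_1*x_2 - 7*x_1 + 14/3*x_2.
  reduce S modulo (f_1, f_2, h_3, h_4):
  remainder 7*x_1**2 + 76/7*x_2**2 - 51*x_1 + 14/3*x_2 + 44 ≠ 0; add h_5 = 7*x_1**2 + 76/7*x_2**2 - 51*x_1 + 14/3*x_2 + 44 to the basis.

The other S-polynomials (S(f_2,h_3), S(f_2,h_4), S(h_3,h_4), S(f_1,h_5), S(f_2,h_5), S(h_3,h_5), S(h_4,h_5)) all reduce to 0 modulo the current basis, so we have a Gröbner basis.
Inter-reduce: drop elements whose leading term is divisible by another's, tail-reduce, and make monic.
Reduced Gröbner basis: {x_2**3 + 25/6*x_2**2 - 7*x_1 + 7/3*x_2 + 7, x_1**2 + 76/49*x_2**2 - 51/7*x_1 + 2/3*x_2 + 44/7, x_1*x_2 + 12/7*x_2**2 - 4*x_1 + 4}.
Label its elements g_1 = x_2**3 + 25/6*x_2**2 - 7*x_1 + 7/3*x_2 + 7, g_2 = x_1**2 + 76/49*x_2**2 - 51/7*x_1 + 2/3*x_2 + 44/7, g_3 = x_1*x_2 + 12/7*x_2**2 - 4*x_1 + 4.

Reduce p = -2*x_1*x_2**2 + 60/7*x_2**2 + 7*x_1 - 8 modulo G:
  leading term x_1*x_2**2: subtract (-2*x_2)·g_3 from -2*x_1*x_2**2 + 60/7*x_2**2 + 7*x_1 - 8 → 24/7*x_2**3 - 8*x_1*x_2 + 60/7*x_2**2 + 7*x_1 + 8*x_2 - 8
  leading term x_2**3: subtract (24/7)·g_1 from 24/7*x_2**3 - 8*x_1*x_2 + 60/7*x_2**2 + 7*x_1 + 8*x_2 - 8 → -8*x_1*x_2 - 40/7*x_2**2 + 31*x_1 - 32
  leading term x_1*x_2: subtract (-8)·g_3 from -8*x_1*x_2 - 40/7*x_2**2 + 31*x_1 - 32 → 8*x_2**2 - x_1
  leading term x_2**2: no divisor's leading term divides it; move 8*x_2**2 to the remainder.
  leading term x_1: no divisor's leading term divides it; move -x_1 to the remainder.
  normal form = 8*x_2**2 - x_1.
The normal form is nonzero, so p ∉ I. Since p minus its normal form lies in I, I + (p) = I + (r) where r = 8*x_2**2 - x_1; decide whether this ideal is the whole ring.
Run Buchberger on G together with r (pairs among the g_i already reduce to 0 since G is a Gröbner basis):
g_1 = x_2**3 + 25/6*x_2**2 - 7*x_1 + 7/3*x_2 + 7, LT = x_2**3.
g_2 = x_1**2 + 76/49*x_2**2 - 51/7*x_1 + 2/3*x_2 + 44/7, LT = x_1**2.
g_3 = x_1*x_2 + 12/7*x_2**2 - 4*x_1 + 4, LT = x_1*x_2.
r = 8*x_2**2 - x_1, LT = x_2**2.

S(g_1,r): lcm = x_2**3. S = 1/8*x_1*x_2 + 25/6*x_2**2 - 7*x_1 + 7/3*x_2 + 7.
  reduce S modulo (g_1, g_2, g_3, r):
  remainder -1009/168*x_1 + 7/3*x_2 + 13/2 ≠ 0; add m_5 = -1009/168*x_1 + 7/3*x_2 + 13/2 to the basis.

S(g_3,r): lcm = x_1*x_2**2. S = 12/7*x_2**3 + 1/8*x_1**2 - 4*x_1*x_2 + 4*x_2.
  reduce S modulo (g_1, g_2, g_3, r, m_5):
  remainder -15823/12108*x_2 - 783/4036 ≠ 0; add m_6 = -15823/12108*x_2 - 783/4036 to the basis.

S(g_2,m_5): lcm = x_1**2. S = 392/1009*x_1*x_2 + 76/49*x_2**2 - 43815/7063*x_1 + 2/3*x_2 + 44/7.
  reduce S modulo (g_1, g_2, g_3, r, m_5, m_6):
  remainder -282072/15965407 ≠ 0; add m_7 = -282072/15965407 to the basis.

The other S-polynomials (S(g_1,g_2), S(g_1,g_3), S(g_2,g_3), S(g_2,r), S(g_1,m_5), S(g_3,m_5), S(r,m_5), S(g_1,m_6), S(g_2,m_6), S(g_3,m_6), S(r,m_6), S(m_5,m_6), S(g_1,m_7), S(g_2,m_7), S(g_3,m_7), S(r,m_7), S(m_5,m_7), S(m_6,m_7)) all reduce to 0 modulo the current basis, so we have a Gröbner basis.
Inter-reduce: drop elements whose leading term is divisible by another's, tail-reduce, and make monic.
Reduced Gröbner basis: {1}.
The reduced Gröbner basis of I + (p) is {1}: the ideal is the whole ring, so the enlarged system has no common solution — adjoining p is inconsistent.

The remainder on division by a Gröbner basis is unique — it is the normal form.

Adjoining -2*x_1*x_2**2 + 60/7*x_2**2 + 7*x_1 - 8 makes the ideal the whole ring: the system is inconsistent.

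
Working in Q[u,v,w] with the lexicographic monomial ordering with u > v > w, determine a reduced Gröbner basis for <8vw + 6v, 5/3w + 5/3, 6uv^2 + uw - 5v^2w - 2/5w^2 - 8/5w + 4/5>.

f_1 = 8vw + 6v, LT = vw.
f_2 = 5/3w + 5/3, LT = w.
f_3 = 6uv^2 + uw - 5v^2w - 2/5w^2 - 8/5w + 4/5, LT = uv^2.

S(f_1,f_2): lcm = vw. S = -1/4v.
  reduce S modulo (f_1, f_2, f_3):
  remainder -1/4v ≠ 0; add g_4 = -1/4v to the basis.

S(f_1,f_3): lcm = uv^2w. S = 3/4uv^2 - 1/6uw^2 + 5/6v^2w^2 + 1/15w^3 + 4/15w^2 - 2/15w.
  reduce S modulo (f_1, f_2, f_3, g_4):
  remainder -1/24u + 1/12 ≠ 0; add g_5 = -1/24u + 1/12 to the basis.

The other S-polynomials (S(f_2,f_3), S(f_1,g_4), S(f_2,g_4), S(f_3,g_4), S(f_1,g_5), S(f_2,g_5), S(f_3,g_5), S(g_4,g_5)) all reduce to 0 modulo the current basis, so we have a Gröbner basis.
Inter-reduce: drop elements whose leading term is divisible by another's, tail-reduce, and make monic.

G = {u - 2, v, w + 1}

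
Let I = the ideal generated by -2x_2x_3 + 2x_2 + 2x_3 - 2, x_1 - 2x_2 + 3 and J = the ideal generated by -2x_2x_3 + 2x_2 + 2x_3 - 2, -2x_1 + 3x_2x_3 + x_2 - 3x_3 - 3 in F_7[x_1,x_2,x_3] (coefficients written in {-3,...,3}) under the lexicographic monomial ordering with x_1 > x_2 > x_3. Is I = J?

Since reduced Gröbner bases are canonical representatives of ideals under a given ordering, it suffices to compute and compare them.
Buchberger on the first generating set:
f_1 = -2x_2x_3 + 2x_2 + 2x_3 - 2, LT = x_2x_3.
f_2 = x_1 - 2x_2 + 3, LT = x_1.

The S-polynomials (S(f_1,f_2)) all reduce to 0 modulo the current basis, so we have a Gröbner basis.
Inter-reduce: drop elements whose leading term is divisible by another's, tail-reduce, and make monic.
Reduced Gröbner basis: {x_1 - 2x_2 + 3, x_2x_3 - x_2 - x_3 + 1}.

Buchberger on the second generating set:
h_1 = -2x_2x_3 + 2x_2 + 2x_3 - 2, LT = x_2x_3.
h_2 = -2x_1 + 3x_2x_3 + x_2 - 3x_3 - 3, LT = x_1.

The S-polynomials (S(h_1,h_2)) all reduce to 0 modulo the current basis, so we have a Gröbner basis.
Inter-reduce: drop elements whose leading term is divisible by another's, tail-reduce, and make monic.
Reduced Gröbner basis: {x_1 - 2x_2 + 3, x_2x_3 - x_2 - x_3 + 1}.

These coincide, so the ideals are equal.
The same test decides containment: I ⊆ J iff every generator of I reduces to 0 modulo a Gröbner basis of J.

Yes, the ideals are equal.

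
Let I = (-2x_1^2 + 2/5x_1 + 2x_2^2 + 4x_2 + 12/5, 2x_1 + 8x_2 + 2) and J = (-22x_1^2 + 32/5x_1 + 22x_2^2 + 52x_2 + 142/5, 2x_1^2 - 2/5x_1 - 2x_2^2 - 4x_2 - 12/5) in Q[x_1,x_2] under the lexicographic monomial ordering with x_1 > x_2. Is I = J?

Since reduced Gröbner bases are canonical representatives of ideals under a given ordering, it suffices to compute and compare them.
Buchberger on the first generating set:
f_1 = -2x_1^2 + 2/5x_1 + 2x_2^2 + 4x_2 + 12/5, LT = x_1^2.
f_2 = 2x_1 + 8x_2 + 2, LT = x_1.

S(f_1,f_2): lcm = x_1^2. S = -4x_1x_2 - 6/5x_1 - x_2^2 - 2x_2 - 6/5.
  leading term x_1x_2: subtract (-2x_2)·f_2 from -4x_1x_2 - 6/5x_1 - x_2^2 - 2x_2 - 6/5 → -6/5x_1 + 15x_2^2 + 2x_2 - 6/5
  leading term x_1: subtract (-3/5)·f_2 from -6/5x_1 + 15x_2^2 + 2x_2 - 6/5 → 15x_2^2 + 34/5x_2
  leading term x_2^2: no divisor's leading term divides it; move 15x_2^2 to the remainder.
  leading term x_2: no divisor's leading term divides it; move 34/5x_2 to the remainder.
  remainder 15x_2^2 + 34/5x_2 ≠ 0; add g_3 = 15x_2^2 + 34/5x_2 to the basis.

The other S-polynomials (S(f_1,g_3), S(f_2,g_3)) all reduce to 0 modulo the current basis, so we have a Gröbner basis.
Inter-reduce: drop elements whose leading term is divisible by another's, tail-reduce, and make monic.
Reduced Gröbner basis: {x_1 + 4x_2 + 1, x_2^2 + 34/75x_2}.

Buchberger on the second generating set:
h_1 = -22x_1^2 + 32/5x_1 + 22x_2^2 + 52x_2 + 142/5, LT = x_1^2.
h_2 = 2x_1^2 - 2/5x_1 - 2x_2^2 - 4x_2 - 12/5, LT = x_1^2.

S(h_1,h_2): lcm = x_1^2. S = -1/11x_1 - 4/11x_2 - 1/11.
  leading term x_1: no divisor's leading term divides it; move -1/11x_1 to the remainder.
  leading term x_2: no divisor's leading term divides it; move -4/11x_2 to the remainder.
  leading term 1: no divisor's leading term divides it; move -1/11 to the remainder.
  remainder -1/11x_1 - 4/11x_2 - 1/11 ≠ 0; add k_3 = -1/11x_1 - 4/11x_2 - 1/11 to the basis.

S(h_1,k_3): lcm = x_1^2. S = -4x_1x_2 - 71/55x_1 - x_2^2 - 26/11x_2 - 71/55.
  leading term x_1x_2: subtract (44x_2)·k_3 from -4x_1x_2 - 71/55x_1 - x_2^2 - 26/11x_2 - 71/55 → -71/55x_1 + 15x_2^2 + 18/11x_2 - 71/55
  leading term x_1: subtract (71/5)·k_3 from -71/55x_1 + 15x_2^2 + 18/11x_2 - 71/55 → 15x_2^2 + 34/5x_2
  leading term x_2^2: no divisor's leading term divides it; move 15x_2^2 to the remainder.
  leading term x_2: no divisor's leading term divides it; move 34/5x_2 to the remainder.
  remainder 15x_2^2 + 34/5x_2 ≠ 0; add k_4 = 15x_2^2 + 34/5x_2 to the basis.

The other S-polynomials (S(h_2,k_3), S(h_1,k_4), S(h_2,k_4), S(k_3,k_4)) all reduce to 0 modulo the current basis, so we have a Gröbner basis.
Inter-reduce: drop elements whose leading term is divisible by another's, tail-reduce, and make monic.
Reduced Gröbner basis: {x_1 + 4x_2 + 1, x_2^2 + 34/75x_2}.

The two bases agree; hence the ideals are identical.

Yes, the ideals are equal.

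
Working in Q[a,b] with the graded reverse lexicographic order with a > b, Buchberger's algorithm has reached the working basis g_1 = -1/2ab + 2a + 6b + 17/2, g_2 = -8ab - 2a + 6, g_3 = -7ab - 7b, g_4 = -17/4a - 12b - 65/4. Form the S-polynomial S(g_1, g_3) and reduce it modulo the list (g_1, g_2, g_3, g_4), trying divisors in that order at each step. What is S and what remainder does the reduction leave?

S(g_1, g_3) = -4a - 13b - 17; remainder on division = -29/17b - 29/17.

lcm(LM(g_1), LM(g_3)) = ab.
S = (lcm/LT(g_1))·g_1 − (lcm/LT(g_3))·g_3 = -4a - 13b - 17.
Reduce S modulo (g_1, g_2, g_3, g_4) in that order:
  leading term a: subtract (16/17)·g_4 from -4a - 13b - 17 → -29/17b - 29/17
  leading term b: no divisor's leading term divides it; move -29/17b to the remainder.
  leading term 1: no divisor's leading term divides it; move -29/17 to the remainder.
The remainder -29/17b - 29/17 is nonzero, so it would be added as the next basis element.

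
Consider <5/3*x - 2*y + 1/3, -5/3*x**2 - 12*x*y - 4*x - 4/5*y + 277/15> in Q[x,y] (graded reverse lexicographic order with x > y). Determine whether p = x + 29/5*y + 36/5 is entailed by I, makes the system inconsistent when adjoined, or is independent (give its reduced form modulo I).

First compute the reduced Gröbner basis of I by Buchberger's algorithm.
f_1 = 5/3*x - 2*y + 1/3, LT = x.
f_2 = -5/3*x**2 - 12*x*y - 4*x - 4/5*y + 277/15, LT = x**2.

S(f_1,f_2): lcm = x**2. S = -42/5*x*y - 11/5*x - 12/25*y + 277/25.
  leading term x*y: subtract (-126/25*y)·f_1 from -42/5*x*y - 11/5*x - 12/25*y + 277/25 → -252/25*y**2 - 11/5*x + 6/5*y + 277/25
  leading term y**2: no divisor's leading term divides it; move -252/25*y**2 to the remainder.
  leading term x: subtract (-33/25)·f_1 from -11/5*x + 6/5*y + 277/25 → -36/25*y + 288/25
  leading term y: no divisor's leading term divides it; move -36/25*y to the remainder.
  leading term 1: no divisor's leading term divides it; move 288/25 to the remainder.
  remainder -252/25*y**2 - 36/25*y + 288/25 ≠ 0; add h_3 = -252/25*y**2 - 36/25*y + 288/25 to the basis.

The other S-polynomials (S(f_1,h_3), S(f_2,h_3)) all reduce to 0 modulo the current basis, so we have a Gröbner basis.
Inter-reduce: drop elements whose leading term is divisible by another's, tail-reduce, and make monic.
Reduced Gröbner basis: {y**2 + 1/7*y - 8/7, x - 6/5*y + 1/5}.
Label its elements g_1 = y**2 + 1/7*y - 8/7, g_2 = x - 6/5*y + 1/5.

Reduce p = x + 29/5*y + 36/5 modulo G:
  leading term x: subtract (1)·g_2 from x + 29/5*y + 36/5 → 7*y + 7
  leading term y: no divisor's leading term divides it; move 7*y to the remainder.
  leading term 1: no divisor's leading term divides it; move 7 to the remainder.
  normal form = 7*y + 7.
The normal form is nonzero, so p ∉ I. Since p minus its normal form lies in I, I + (p) = I + (r) where r = 7*y + 7; decide whether this ideal is the whole ring.
Run Buchberger on G together with r (pairs among the g_i already reduce to 0 since G is a Gröbner basis):
g_1 = y**2 + 1/7*y - 8/7, LT = y**2.
g_2 = x - 6/5*y + 1/5, LT = x.
r = 7*y + 7, LT = y.

S(g_1,r): lcm = y**2. S = -6/7*y - 8/7.
  leading term y: subtract (-6/49)·r from -6/7*y - 8/7 → -2/7
  leading term 1: no divisor's leading term divides it; move -2/7 to the remainder.
  remainder -2/7 ≠ 0; add m_4 = -2/7 to the basis.

The other S-polynomials (S(g_1,g_2), S(g_2,r), S(g_1,m_4), S(g_2,m_4), S(r,m_4)) all reduce to 0 modulo the current basis, so we have a Gröbner basis.
Inter-reduce: drop elements whose leading term is divisible by another's, tail-reduce, and make monic.
Reduced Gröbner basis: {1}.
The reduced Gröbner basis of I + (p) is {1}: the ideal is the whole ring, so the enlarged system has no common solution — adjoining p is inconsistent.

Adjoining x + 29/5*y + 36/5 makes the ideal the whole ring: the system is inconsistent.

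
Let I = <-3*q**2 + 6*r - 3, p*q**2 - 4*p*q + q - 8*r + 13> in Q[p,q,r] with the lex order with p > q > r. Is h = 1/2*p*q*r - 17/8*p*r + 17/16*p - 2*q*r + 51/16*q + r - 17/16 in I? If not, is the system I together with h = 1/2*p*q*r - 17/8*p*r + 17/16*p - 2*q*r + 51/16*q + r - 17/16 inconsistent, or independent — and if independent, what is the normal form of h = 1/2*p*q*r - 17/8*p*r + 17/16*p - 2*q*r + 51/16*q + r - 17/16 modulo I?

First compute the reduced Gröbner basis of I by Buchberger's algorithm.
f_1 = -3*q**2 + 6*r - 3, LT = q**2.
f_2 = p*q**2 - 4*p*q + q - 8*r + 13, LT = p*q**2.

S(f_1,f_2): lcm = p*q**2. S = 4*p*q - 2*p*r + p - q + 8*r - 13.
  reduce S modulo (f_1, f_2):
  remainder 4*p*q - 2*p*r + p - q + 8*r - 13 ≠ 0; add k_3 = 4*p*q - 2*p*r + p - q + 8*r - 13 to the basis.

S(f_1,k_3): lcm = p*q**2. S = 1/2*p*q*r - 1/4*p*q - 2*p*r + p + 1/4*q**2 - 2*q*r + 13/4*q.
  reduce S modulo (f_1, f_2, k_3):
  remainder 1/4*p*r**2 - 9/4*p*r + 17/16*p - 15/8*q*r + 51/16*q - r**2 + 21/8*r - 17/16 ≠ 0; add k_4 = 1/4*p*r**2 - 9/4*p*r + 17/16*p - 15/8*q*r + 51/16*q - r**2 + 21/8*r - 17/16 to the basis.

The other S-polynomials (S(f_2,k_3), S(f_1,k_4), S(f_2,k_4), S(k_3,k_4)) all reduce to 0 modulo the current basis, so we have a Gröbner basis.
Inter-reduce: drop elements whose leading term is divisible by another's, tail-reduce, and make monic.
Reduced Gröbner basis: {p*q - 1/2*p*r + 1/4*p - 1/4*q + 2*r - 13/4, p*r**2 - 9*p*r + 17/4*p - 15/2*q*r + 51/4*q - 4*r**2 + 21/2*r - 17/4, q**2 - 2*r + 1}.
Label its elements g_1 = p*q - 1/2*p*r + 1/4*p - 1/4*q + 2*r - 13/4, g_2 = p*r**2 - 9*p*r + 17/4*p - 15/2*q*r + 51/4*q - 4*r**2 + 21/2*r - 17/4, g_3 = q**2 - 2*r + 1.

Reduce h = 1/2*p*q*r - 17/8*p*r + 17/16*p - 2*q*r + 51/16*q + r - 17/16 modulo G:
  leading term p*q*r: subtract (1/2*r)·g_1 from 1/2*p*q*r - 17/8*p*r + 17/16*p - 2*q*r + 51/16*q + r - 17/16 → 1/4*p*r**2 - 9/4*p*r + 17/16*p - 15/8*q*r + 51/16*q - r**2 + 21/8*r - 17/16
  leading term p*r**2: subtract (1/4)·g_2 from 1/4*p*r**2 - 9/4*p*r + 17/16*p - 15/8*q*r + 51/16*q - r**2 + 21/8*r - 17/16 → 0
  normal form = 0.
Since the normal form is 0, h ∈ I.

The remainder on division by a Gröbner basis is unique — it is the normal form.

1/2*p*q*r - 17/8*p*r + 17/16*p - 2*q*r + 51/16*q + r - 17/16 lies in I (it reduces to 0).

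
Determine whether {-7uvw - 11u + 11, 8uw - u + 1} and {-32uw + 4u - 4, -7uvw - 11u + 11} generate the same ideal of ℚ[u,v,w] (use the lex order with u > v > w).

For a fixed monomial order, each ideal has a unique reduced Gröbner basis; comparing bases decides equality.
Buchberger on the first generating set:
f_1 = -7uvw - 11u + 11, LT = uvw.
f_2 = 8uw - u + 1, LT = uw.

S(f_1,f_2): lcm = uvw. S = ⅛uv + 11/7u - ⅛v - 11/7.
  leading term uv: no divisor's leading term divides it; move ⅛uv to the remainder.
  leading term u: no divisor's leading term divides it; move 11/7u to the remainder.
  leading term v: no divisor's leading term divides it; move -⅛v to the remainder.
  leading term 1: no divisor's leading term divides it; move -11/7 to the remainder.
  remainder ⅛uv + 11/7u - ⅛v - 11/7 ≠ 0; add g_3 = ⅛uv + 11/7u - ⅛v - 11/7 to the basis.

S(f_1,g_3): lcm = uvw. S = -88/7uw + 11/7u + vw + 88/7w - 11/7.
  leading term uw: subtract (-11/7)·f_2 from -88/7uw + 11/7u + vw + 88/7w - 11/7 → vw + 88/7w
  leading term vw: no divisor's leading term divides it; move vw to the remainder.
  leading term w: no divisor's leading term divides it; move 88/7w to the remainder.
  remainder vw + 88/7w ≠ 0; add g_4 = vw + 88/7w to the basis.

The other S-polynomials (S(f_2,g_3), S(f_1,g_4), S(f_2,g_4), S(g_3,g_4)) all reduce to 0 modulo the current basis, so we have a Gröbner basis.
Inter-reduce: drop elements whose leading term is divisible by another's, tail-reduce, and make monic.
Reduced Gröbner basis: {uv + 88/7u - v - 88/7, uw - ⅛u + ⅛, vw + 88/7w}.

Buchberger on the second generating set:
h_1 = -32uw + 4u - 4, LT = uw.
h_2 = -7uvw - 11u + 11, LT = uvw.

S(h_1,h_2): lcm = uvw. S = -⅛uv - 11/7u + ⅛v + 11/7.
  leading term uv: no divisor's leading term divides it; move -⅛uv to the remainder.
  leading term u: no divisor's leading term divides it; move -11/7u to the remainder.
  leading term v: no divisor's leading term divides it; move ⅛v to the remainder.
  leading term 1: no divisor's leading term divides it; move 11/7 to the remainder.
  remainder -⅛uv - 11/7u + ⅛v + 11/7 ≠ 0; add k_3 = -⅛uv - 11/7u + ⅛v + 11/7 to the basis.

S(h_1,k_3): lcm = uvw. S = -⅛uv - 88/7uw + vw + ⅛v + 88/7w.
  leading term uv: subtract (1)·k_3 from -⅛uv - 88/7uw + vw + ⅛v + 88/7w → -88/7uw + 11/7u + vw + 88/7w - 11/7
  leading term uw: subtract (11/28)·h_1 from -88/7uw + 11/7u + vw + 88/7w - 11/7 → vw + 88/7w
  leading term vw: no divisor's leading term divides it; move vw to the remainder.
  leading term w: no divisor's leading term divides it; move 88/7w to the remainder.
  remainder vw + 88/7w ≠ 0; add k_4 = vw + 88/7w to the basis.

The other S-polynomials (S(h_2,k_3), S(h_1,k_4), S(h_2,k_4), S(k_3,k_4)) all reduce to 0 modulo the current basis, so we have a Gröbner basis.
Inter-reduce: drop elements whose leading term is divisible by another's, tail-reduce, and make monic.
Reduced Gröbner basis: {uv + 88/7u - v - 88/7, uw - ⅛u + ⅛, vw + 88/7w}.

Same reduced basis, so the two generating sets span the same ideal.

Yes, the ideals are equal.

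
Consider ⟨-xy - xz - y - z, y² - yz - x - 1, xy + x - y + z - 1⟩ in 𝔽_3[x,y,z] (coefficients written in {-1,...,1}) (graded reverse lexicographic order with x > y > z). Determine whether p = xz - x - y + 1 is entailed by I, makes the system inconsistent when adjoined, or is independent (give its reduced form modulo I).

First compute the reduced Gröbner basis of I by Buchberger's algorithm.
f_1 = -xy - xz - y - z, LT = xy.
f_2 = y² - yz - x - 1, LT = y².
f_3 = xy + x - y + z - 1, LT = xy.

S(f_1,f_2): lcm = xy². S = -xyz + x² + y² + yz + x.
  leading term xyz: subtract (z)·f_1 from -xyz + x² + y² + yz + x → xz² + x² + y² - yz + z² + x
  leading term xz²: no divisor's leading term divides it; move xz² to the remainder.
  leading term x²: no divisor's leading term divides it; move x² to the remainder.
  leading term y²: subtract (1)·f_2 from y² - yz + z² + x → z² - x + 1
  leading term z²: no divisor's leading term divides it; move z² to the remainder.
  leading term x: no divisor's leading term divides it; move -x to the remainder.
  leading term 1: no divisor's leading term divides it; move 1 to the remainder.
  remainder xz² + x² + z² - x + 1 ≠ 0; add h_4 = xz² + x² + z² - x + 1 to the basis.

S(f_1,f_3): lcm = xy. S = xz - x - y + 1.
  leading term xz: no divisor's leading term divides it; move xz to the remainder.
  leading term x: no divisor's leading term divides it; move -x to the remainder.
  leading term y: no divisor's leading term divides it; move -y to the remainder.
  leading term 1: no divisor's leading term divides it; move 1 to the remainder.
  remainder xz - x - y + 1 ≠ 0; add h_5 = xz - x - y + 1 to the basis.

S(f_2,f_3): lcm = xy². S = -xyz - x² - xy + y² - yz - x + y.
  leading term xyz: subtract (z)·f_1 from -xyz - x² - xy + y² - yz - x + y → xz² - x² - xy + y² + z² - x + y
  leading term xz²: subtract (1)·h_4 from xz² - x² - xy + y² + z² - x + y → x² - xy + y² + y - 1
  leading term x²: no divisor's leading term divides it; move x² to the remainder.
  leading term xy: subtract (1)·f_1 from -xy + y² + y - 1 → y² + xz - y + z - 1
  leading term y²: subtract (1)·f_2 from y² + xz - y + z - 1 → xz + yz + x - y + z
  leading term xz: subtract (1)·h_5 from xz + yz + x - y + z → yz - x + z - 1
  leading term yz: no divisor's leading term divides it; move yz to the remainder.
  leading term x: no divisor's leading term divides it; move -x to the remainder.
  leading term z: no divisor's leading term divides it; move z to the remainder.
  leading term 1: no divisor's leading term divides it; move -1 to the remainder.
  remainder x² + yz - x + z - 1 ≠ 0; add h_6 = x² + yz - x + z - 1 to the basis.

S(f_3,h_4): lcm = xyz². S = -x²y + xz² + yz² + z³ + xy - z² - y.
  leading term x²y: subtract (x)·f_1 from -x²y + xz² + yz² + z³ + xy - z² - y → x²z + xz² + yz² + z³ - xy + xz - z² - y
  leading term x²z: subtract (x)·h_5 from x²z + xz² + yz² + z³ - xy + xz - z² - y → xz² + yz² + z³ + x² + xz - z² - x - y
  leading term xz²: subtract (1)·h_4 from xz² + yz² + z³ + x² + xz - z² - x - y → yz² + z³ + xz + z² - y - 1
  leading term yz²: no divisor's leading term divides it; move yz² to the remainder.
  leading term z³: no divisor's leading term divides it; move z³ to the remainder.
  leading term xz: subtract (1)·h_5 from xz + z² - y - 1 → z² + x + 1
  leading term z²: no divisor's leading term divides it; move z² to the remainder.
  leading term x: no divisor's leading term divides it; move x to the remainder.
  leading term 1: no divisor's leading term divides it; move 1 to the remainder.
  remainder yz² + z³ + z² + x + 1 ≠ 0; add h_7 = yz² + z³ + z² + x + 1 to the basis.

S(f_3,h_5): lcm = xyz. S = xy + y² + xz - yz + z² - y - z.
  leading term xy: subtract (-1)·f_1 from xy + y² + xz - yz + z² - y - z → y² - yz + z² + y + z
  leading term y²: subtract (1)·f_2 from y² - yz + z² + y + z → z² + x + y + z + 1
  leading term z²: no divisor's leading term divides it; move z² to the remainder.
  leading term x: no divisor's leading term divides it; move x to the remainder.
  leading term y: no divisor's leading term divides it; move y to the remainder.
  leading term z: no divisor's leading term divides it; move z to the remainder.
  leading term 1: no divisor's leading term divides it; move 1 to the remainder.
  remainder z² + x + y + z + 1 ≠ 0; add h_8 = z² + x + y + z + 1 to the basis.

The other S-polynomials (S(f_1,h_4), S(f_2,h_4), S(f_1,h_5), S(f_2,h_5), S(h_4,h_5), S(f_1,h_6), S(f_2,h_6), S(f_3,h_6), S(h_4,h_6), S(h_5,h_6), S(f_1,h_7), S(f_2,h_7), S(f_3,h_7), S(h_4,h_7), S(h_5,h_7), S(h_6,h_7), S(f_1,h_8), S(f_2,h_8), S(f_3,h_8), S(h_4,h_8), S(h_5,h_8), S(h_6,h_8), S(h_7,h_8)) all reduce to 0 modulo the current basis, so we have a Gröbner basis.
Inter-reduce: drop elements whose leading term is divisible by another's, tail-reduce, and make monic.
Reduced Gröbner basis: {x² + yz - x + z - 1, xy + x - y + z - 1, y² - yz - x - 1, xz - x - y + 1, z² + x + y + z + 1}.
Label its elements g_1 = x² + yz - x + z - 1, g_2 = xy + x - y + z - 1, g_3 = y² - yz - x - 1, g_4 = xz - x - y + 1, g_5 = z² + x + y + z + 1.

Reduce p = xz - x - y + 1 modulo G:
  leading term xz: subtract (1)·g_4 from xz - x - y + 1 → 0
  normal form = 0.
Since the normal form is 0, p ∈ I.

The remainder on division by a Gröbner basis is unique — it is the normal form.

xz - x - y + 1 lies in I (it reduces to 0).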